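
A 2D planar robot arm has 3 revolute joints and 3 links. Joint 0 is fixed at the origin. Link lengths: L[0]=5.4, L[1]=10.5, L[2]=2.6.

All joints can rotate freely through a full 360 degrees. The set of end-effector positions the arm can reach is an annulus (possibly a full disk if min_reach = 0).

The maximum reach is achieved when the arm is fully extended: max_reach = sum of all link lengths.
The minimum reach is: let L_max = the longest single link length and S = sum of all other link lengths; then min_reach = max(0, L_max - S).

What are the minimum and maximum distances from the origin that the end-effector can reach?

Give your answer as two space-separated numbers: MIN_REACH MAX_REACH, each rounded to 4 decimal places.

Link lengths: [5.4, 10.5, 2.6]
max_reach = 5.4 + 10.5 + 2.6 = 18.5
L_max = max([5.4, 10.5, 2.6]) = 10.5
S (sum of others) = 18.5 - 10.5 = 8
min_reach = max(0, 10.5 - 8) = max(0, 2.5) = 2.5

Answer: 2.5000 18.5000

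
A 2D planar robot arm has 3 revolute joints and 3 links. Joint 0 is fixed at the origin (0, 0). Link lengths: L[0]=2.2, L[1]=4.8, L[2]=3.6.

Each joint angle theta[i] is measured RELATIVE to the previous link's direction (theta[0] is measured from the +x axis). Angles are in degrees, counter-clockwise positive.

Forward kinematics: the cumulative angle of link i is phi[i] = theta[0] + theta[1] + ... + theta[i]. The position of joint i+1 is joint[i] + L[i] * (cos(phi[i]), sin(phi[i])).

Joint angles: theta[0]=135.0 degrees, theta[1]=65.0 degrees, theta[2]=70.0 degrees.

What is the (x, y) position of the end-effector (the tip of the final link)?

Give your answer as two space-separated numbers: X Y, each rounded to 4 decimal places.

joint[0] = (0.0000, 0.0000)  (base)
link 0: phi[0] = 135 = 135 deg
  cos(135 deg) = -0.7071, sin(135 deg) = 0.7071
  joint[1] = (0.0000, 0.0000) + 2.2 * (-0.7071, 0.7071) = (0.0000 + -1.5556, 0.0000 + 1.5556) = (-1.5556, 1.5556)
link 1: phi[1] = 135 + 65 = 200 deg
  cos(200 deg) = -0.9397, sin(200 deg) = -0.3420
  joint[2] = (-1.5556, 1.5556) + 4.8 * (-0.9397, -0.3420) = (-1.5556 + -4.5105, 1.5556 + -1.6417) = (-6.0662, -0.0861)
link 2: phi[2] = 135 + 65 + 70 = 270 deg
  cos(270 deg) = -0.0000, sin(270 deg) = -1.0000
  joint[3] = (-6.0662, -0.0861) + 3.6 * (-0.0000, -1.0000) = (-6.0662 + -0.0000, -0.0861 + -3.6000) = (-6.0662, -3.6861)
End effector: (-6.0662, -3.6861)

Answer: -6.0662 -3.6861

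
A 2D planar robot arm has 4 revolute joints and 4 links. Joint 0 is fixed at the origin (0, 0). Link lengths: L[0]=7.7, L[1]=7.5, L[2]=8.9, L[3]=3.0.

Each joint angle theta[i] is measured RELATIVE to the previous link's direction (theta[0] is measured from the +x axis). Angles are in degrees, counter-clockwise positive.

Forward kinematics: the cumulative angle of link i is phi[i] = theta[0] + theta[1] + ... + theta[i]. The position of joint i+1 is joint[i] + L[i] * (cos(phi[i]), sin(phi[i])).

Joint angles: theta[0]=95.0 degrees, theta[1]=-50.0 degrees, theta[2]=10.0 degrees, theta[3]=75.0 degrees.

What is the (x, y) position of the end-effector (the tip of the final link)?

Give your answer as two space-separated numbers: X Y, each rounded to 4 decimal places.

Answer: 7.8087 22.5626

Derivation:
joint[0] = (0.0000, 0.0000)  (base)
link 0: phi[0] = 95 = 95 deg
  cos(95 deg) = -0.0872, sin(95 deg) = 0.9962
  joint[1] = (0.0000, 0.0000) + 7.7 * (-0.0872, 0.9962) = (0.0000 + -0.6711, 0.0000 + 7.6707) = (-0.6711, 7.6707)
link 1: phi[1] = 95 + -50 = 45 deg
  cos(45 deg) = 0.7071, sin(45 deg) = 0.7071
  joint[2] = (-0.6711, 7.6707) + 7.5 * (0.7071, 0.7071) = (-0.6711 + 5.3033, 7.6707 + 5.3033) = (4.6322, 12.9740)
link 2: phi[2] = 95 + -50 + 10 = 55 deg
  cos(55 deg) = 0.5736, sin(55 deg) = 0.8192
  joint[3] = (4.6322, 12.9740) + 8.9 * (0.5736, 0.8192) = (4.6322 + 5.1048, 12.9740 + 7.2905) = (9.7370, 20.2645)
link 3: phi[3] = 95 + -50 + 10 + 75 = 130 deg
  cos(130 deg) = -0.6428, sin(130 deg) = 0.7660
  joint[4] = (9.7370, 20.2645) + 3 * (-0.6428, 0.7660) = (9.7370 + -1.9284, 20.2645 + 2.2981) = (7.8087, 22.5626)
End effector: (7.8087, 22.5626)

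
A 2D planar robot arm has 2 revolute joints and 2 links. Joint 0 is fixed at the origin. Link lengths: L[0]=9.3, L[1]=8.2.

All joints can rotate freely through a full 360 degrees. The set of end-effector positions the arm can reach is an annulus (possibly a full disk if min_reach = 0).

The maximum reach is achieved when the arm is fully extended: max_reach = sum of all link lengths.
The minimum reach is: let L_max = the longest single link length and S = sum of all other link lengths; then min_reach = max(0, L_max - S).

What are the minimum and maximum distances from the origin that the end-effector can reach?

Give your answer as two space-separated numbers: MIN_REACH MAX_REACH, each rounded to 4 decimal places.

Answer: 1.1000 17.5000

Derivation:
Link lengths: [9.3, 8.2]
max_reach = 9.3 + 8.2 = 17.5
L_max = max([9.3, 8.2]) = 9.3
S (sum of others) = 17.5 - 9.3 = 8.2
min_reach = max(0, 9.3 - 8.2) = max(0, 1.1) = 1.1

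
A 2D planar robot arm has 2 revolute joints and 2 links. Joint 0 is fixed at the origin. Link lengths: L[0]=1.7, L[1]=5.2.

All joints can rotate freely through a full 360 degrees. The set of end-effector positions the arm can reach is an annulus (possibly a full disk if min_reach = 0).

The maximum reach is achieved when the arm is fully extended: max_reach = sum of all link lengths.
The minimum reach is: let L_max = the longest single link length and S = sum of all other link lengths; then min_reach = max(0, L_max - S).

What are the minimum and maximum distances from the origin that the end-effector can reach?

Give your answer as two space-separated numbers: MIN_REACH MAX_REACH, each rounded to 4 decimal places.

Link lengths: [1.7, 5.2]
max_reach = 1.7 + 5.2 = 6.9
L_max = max([1.7, 5.2]) = 5.2
S (sum of others) = 6.9 - 5.2 = 1.7
min_reach = max(0, 5.2 - 1.7) = max(0, 3.5) = 3.5

Answer: 3.5000 6.9000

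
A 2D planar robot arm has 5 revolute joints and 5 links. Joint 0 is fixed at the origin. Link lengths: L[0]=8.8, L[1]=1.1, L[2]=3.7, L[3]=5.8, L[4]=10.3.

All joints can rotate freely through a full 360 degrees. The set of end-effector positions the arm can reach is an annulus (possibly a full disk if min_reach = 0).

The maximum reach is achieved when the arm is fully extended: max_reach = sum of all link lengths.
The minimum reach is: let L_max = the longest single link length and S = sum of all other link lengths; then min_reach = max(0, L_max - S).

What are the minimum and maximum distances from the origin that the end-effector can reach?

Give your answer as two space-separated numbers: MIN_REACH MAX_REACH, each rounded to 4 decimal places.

Answer: 0.0000 29.7000

Derivation:
Link lengths: [8.8, 1.1, 3.7, 5.8, 10.3]
max_reach = 8.8 + 1.1 + 3.7 + 5.8 + 10.3 = 29.7
L_max = max([8.8, 1.1, 3.7, 5.8, 10.3]) = 10.3
S (sum of others) = 29.7 - 10.3 = 19.4
min_reach = max(0, 10.3 - 19.4) = max(0, -9.1) = 0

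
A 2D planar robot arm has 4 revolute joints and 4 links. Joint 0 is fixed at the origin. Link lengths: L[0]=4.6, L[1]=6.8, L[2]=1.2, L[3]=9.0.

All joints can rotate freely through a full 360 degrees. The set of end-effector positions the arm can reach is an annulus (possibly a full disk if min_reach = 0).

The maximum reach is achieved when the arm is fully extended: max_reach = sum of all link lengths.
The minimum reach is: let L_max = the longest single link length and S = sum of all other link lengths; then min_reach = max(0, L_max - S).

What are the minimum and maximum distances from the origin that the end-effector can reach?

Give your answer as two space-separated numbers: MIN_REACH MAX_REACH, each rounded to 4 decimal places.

Link lengths: [4.6, 6.8, 1.2, 9.0]
max_reach = 4.6 + 6.8 + 1.2 + 9 = 21.6
L_max = max([4.6, 6.8, 1.2, 9.0]) = 9
S (sum of others) = 21.6 - 9 = 12.6
min_reach = max(0, 9 - 12.6) = max(0, -3.6) = 0

Answer: 0.0000 21.6000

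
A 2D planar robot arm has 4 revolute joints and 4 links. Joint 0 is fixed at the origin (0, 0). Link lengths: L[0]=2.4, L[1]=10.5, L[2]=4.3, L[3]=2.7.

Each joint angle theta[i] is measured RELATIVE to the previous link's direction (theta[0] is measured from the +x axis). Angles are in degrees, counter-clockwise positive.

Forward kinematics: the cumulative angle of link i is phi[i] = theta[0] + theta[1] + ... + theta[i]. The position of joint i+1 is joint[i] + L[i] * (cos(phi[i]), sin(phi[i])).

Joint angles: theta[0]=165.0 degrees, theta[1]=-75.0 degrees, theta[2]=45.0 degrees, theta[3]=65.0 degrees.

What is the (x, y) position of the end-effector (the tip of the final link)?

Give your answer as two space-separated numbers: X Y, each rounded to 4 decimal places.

joint[0] = (0.0000, 0.0000)  (base)
link 0: phi[0] = 165 = 165 deg
  cos(165 deg) = -0.9659, sin(165 deg) = 0.2588
  joint[1] = (0.0000, 0.0000) + 2.4 * (-0.9659, 0.2588) = (0.0000 + -2.3182, 0.0000 + 0.6212) = (-2.3182, 0.6212)
link 1: phi[1] = 165 + -75 = 90 deg
  cos(90 deg) = 0.0000, sin(90 deg) = 1.0000
  joint[2] = (-2.3182, 0.6212) + 10.5 * (0.0000, 1.0000) = (-2.3182 + 0.0000, 0.6212 + 10.5000) = (-2.3182, 11.1212)
link 2: phi[2] = 165 + -75 + 45 = 135 deg
  cos(135 deg) = -0.7071, sin(135 deg) = 0.7071
  joint[3] = (-2.3182, 11.1212) + 4.3 * (-0.7071, 0.7071) = (-2.3182 + -3.0406, 11.1212 + 3.0406) = (-5.3588, 14.1617)
link 3: phi[3] = 165 + -75 + 45 + 65 = 200 deg
  cos(200 deg) = -0.9397, sin(200 deg) = -0.3420
  joint[4] = (-5.3588, 14.1617) + 2.7 * (-0.9397, -0.3420) = (-5.3588 + -2.5372, 14.1617 + -0.9235) = (-7.8960, 13.2383)
End effector: (-7.8960, 13.2383)

Answer: -7.8960 13.2383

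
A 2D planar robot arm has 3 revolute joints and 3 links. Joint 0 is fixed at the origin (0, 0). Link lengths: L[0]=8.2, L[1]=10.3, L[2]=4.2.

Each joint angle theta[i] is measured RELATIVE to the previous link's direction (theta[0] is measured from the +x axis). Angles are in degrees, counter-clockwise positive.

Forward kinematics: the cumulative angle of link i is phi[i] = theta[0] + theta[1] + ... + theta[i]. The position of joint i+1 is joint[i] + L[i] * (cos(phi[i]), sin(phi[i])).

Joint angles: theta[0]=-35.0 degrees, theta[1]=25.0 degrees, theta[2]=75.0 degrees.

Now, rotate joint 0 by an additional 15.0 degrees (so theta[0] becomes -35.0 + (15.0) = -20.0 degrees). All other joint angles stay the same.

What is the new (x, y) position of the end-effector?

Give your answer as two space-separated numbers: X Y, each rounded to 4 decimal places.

Answer: 18.6956 2.2293

Derivation:
joint[0] = (0.0000, 0.0000)  (base)
link 0: phi[0] = -20 = -20 deg
  cos(-20 deg) = 0.9397, sin(-20 deg) = -0.3420
  joint[1] = (0.0000, 0.0000) + 8.2 * (0.9397, -0.3420) = (0.0000 + 7.7055, 0.0000 + -2.8046) = (7.7055, -2.8046)
link 1: phi[1] = -20 + 25 = 5 deg
  cos(5 deg) = 0.9962, sin(5 deg) = 0.0872
  joint[2] = (7.7055, -2.8046) + 10.3 * (0.9962, 0.0872) = (7.7055 + 10.2608, -2.8046 + 0.8977) = (17.9663, -1.9069)
link 2: phi[2] = -20 + 25 + 75 = 80 deg
  cos(80 deg) = 0.1736, sin(80 deg) = 0.9848
  joint[3] = (17.9663, -1.9069) + 4.2 * (0.1736, 0.9848) = (17.9663 + 0.7293, -1.9069 + 4.1362) = (18.6956, 2.2293)
End effector: (18.6956, 2.2293)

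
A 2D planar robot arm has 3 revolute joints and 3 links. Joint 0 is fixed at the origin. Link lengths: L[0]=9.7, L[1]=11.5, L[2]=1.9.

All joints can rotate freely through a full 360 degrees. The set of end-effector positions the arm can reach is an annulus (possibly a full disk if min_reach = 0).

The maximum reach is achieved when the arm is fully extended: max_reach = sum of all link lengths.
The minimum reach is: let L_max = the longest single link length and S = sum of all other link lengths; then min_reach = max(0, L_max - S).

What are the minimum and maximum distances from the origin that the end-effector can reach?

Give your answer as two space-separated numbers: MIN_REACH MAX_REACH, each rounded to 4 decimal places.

Answer: 0.0000 23.1000

Derivation:
Link lengths: [9.7, 11.5, 1.9]
max_reach = 9.7 + 11.5 + 1.9 = 23.1
L_max = max([9.7, 11.5, 1.9]) = 11.5
S (sum of others) = 23.1 - 11.5 = 11.6
min_reach = max(0, 11.5 - 11.6) = max(0, -0.1) = 0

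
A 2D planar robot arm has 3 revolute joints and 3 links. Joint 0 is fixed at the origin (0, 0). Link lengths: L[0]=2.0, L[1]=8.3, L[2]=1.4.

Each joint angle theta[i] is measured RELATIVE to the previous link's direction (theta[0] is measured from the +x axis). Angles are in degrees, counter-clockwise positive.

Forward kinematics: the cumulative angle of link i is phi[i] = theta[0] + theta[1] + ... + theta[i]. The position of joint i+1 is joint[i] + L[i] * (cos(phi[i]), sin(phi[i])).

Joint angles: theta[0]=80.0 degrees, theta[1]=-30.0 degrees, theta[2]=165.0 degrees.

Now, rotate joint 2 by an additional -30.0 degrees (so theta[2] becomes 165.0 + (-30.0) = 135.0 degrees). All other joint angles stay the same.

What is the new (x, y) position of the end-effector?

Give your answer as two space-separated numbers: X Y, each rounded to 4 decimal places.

Answer: 4.2878 8.2058

Derivation:
joint[0] = (0.0000, 0.0000)  (base)
link 0: phi[0] = 80 = 80 deg
  cos(80 deg) = 0.1736, sin(80 deg) = 0.9848
  joint[1] = (0.0000, 0.0000) + 2 * (0.1736, 0.9848) = (0.0000 + 0.3473, 0.0000 + 1.9696) = (0.3473, 1.9696)
link 1: phi[1] = 80 + -30 = 50 deg
  cos(50 deg) = 0.6428, sin(50 deg) = 0.7660
  joint[2] = (0.3473, 1.9696) + 8.3 * (0.6428, 0.7660) = (0.3473 + 5.3351, 1.9696 + 6.3582) = (5.6824, 8.3278)
link 2: phi[2] = 80 + -30 + 135 = 185 deg
  cos(185 deg) = -0.9962, sin(185 deg) = -0.0872
  joint[3] = (5.6824, 8.3278) + 1.4 * (-0.9962, -0.0872) = (5.6824 + -1.3947, 8.3278 + -0.1220) = (4.2878, 8.2058)
End effector: (4.2878, 8.2058)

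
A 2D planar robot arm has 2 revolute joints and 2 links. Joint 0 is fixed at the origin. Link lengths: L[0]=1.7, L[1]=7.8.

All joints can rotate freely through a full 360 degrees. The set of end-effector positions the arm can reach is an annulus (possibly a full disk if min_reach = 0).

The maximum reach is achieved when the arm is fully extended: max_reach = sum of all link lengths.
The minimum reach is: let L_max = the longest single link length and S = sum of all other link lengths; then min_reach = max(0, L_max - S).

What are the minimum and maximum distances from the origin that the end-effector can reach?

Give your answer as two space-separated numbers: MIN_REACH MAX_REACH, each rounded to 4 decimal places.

Answer: 6.1000 9.5000

Derivation:
Link lengths: [1.7, 7.8]
max_reach = 1.7 + 7.8 = 9.5
L_max = max([1.7, 7.8]) = 7.8
S (sum of others) = 9.5 - 7.8 = 1.7
min_reach = max(0, 7.8 - 1.7) = max(0, 6.1) = 6.1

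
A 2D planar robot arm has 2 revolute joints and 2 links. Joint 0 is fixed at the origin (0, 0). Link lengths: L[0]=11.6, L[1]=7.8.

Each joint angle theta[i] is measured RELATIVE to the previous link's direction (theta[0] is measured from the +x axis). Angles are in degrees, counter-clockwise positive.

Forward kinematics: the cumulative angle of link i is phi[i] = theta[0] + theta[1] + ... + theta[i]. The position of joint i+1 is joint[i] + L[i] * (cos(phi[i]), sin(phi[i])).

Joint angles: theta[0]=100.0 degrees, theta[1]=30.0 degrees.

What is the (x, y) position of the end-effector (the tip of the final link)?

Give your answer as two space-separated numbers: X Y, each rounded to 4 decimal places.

joint[0] = (0.0000, 0.0000)  (base)
link 0: phi[0] = 100 = 100 deg
  cos(100 deg) = -0.1736, sin(100 deg) = 0.9848
  joint[1] = (0.0000, 0.0000) + 11.6 * (-0.1736, 0.9848) = (0.0000 + -2.0143, 0.0000 + 11.4238) = (-2.0143, 11.4238)
link 1: phi[1] = 100 + 30 = 130 deg
  cos(130 deg) = -0.6428, sin(130 deg) = 0.7660
  joint[2] = (-2.0143, 11.4238) + 7.8 * (-0.6428, 0.7660) = (-2.0143 + -5.0137, 11.4238 + 5.9751) = (-7.0281, 17.3989)
End effector: (-7.0281, 17.3989)

Answer: -7.0281 17.3989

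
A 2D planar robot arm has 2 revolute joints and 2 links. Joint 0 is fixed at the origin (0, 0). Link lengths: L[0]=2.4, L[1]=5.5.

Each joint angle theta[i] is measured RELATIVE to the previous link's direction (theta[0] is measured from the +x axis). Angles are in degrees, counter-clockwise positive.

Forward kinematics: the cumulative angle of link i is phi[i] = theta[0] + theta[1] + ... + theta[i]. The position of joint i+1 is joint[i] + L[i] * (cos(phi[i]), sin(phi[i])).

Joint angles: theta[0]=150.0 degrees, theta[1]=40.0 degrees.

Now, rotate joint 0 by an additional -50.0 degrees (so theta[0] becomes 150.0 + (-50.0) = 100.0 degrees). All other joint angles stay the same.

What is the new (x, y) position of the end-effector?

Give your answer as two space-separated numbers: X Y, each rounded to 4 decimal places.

Answer: -4.6300 5.8989

Derivation:
joint[0] = (0.0000, 0.0000)  (base)
link 0: phi[0] = 100 = 100 deg
  cos(100 deg) = -0.1736, sin(100 deg) = 0.9848
  joint[1] = (0.0000, 0.0000) + 2.4 * (-0.1736, 0.9848) = (0.0000 + -0.4168, 0.0000 + 2.3635) = (-0.4168, 2.3635)
link 1: phi[1] = 100 + 40 = 140 deg
  cos(140 deg) = -0.7660, sin(140 deg) = 0.6428
  joint[2] = (-0.4168, 2.3635) + 5.5 * (-0.7660, 0.6428) = (-0.4168 + -4.2132, 2.3635 + 3.5353) = (-4.6300, 5.8989)
End effector: (-4.6300, 5.8989)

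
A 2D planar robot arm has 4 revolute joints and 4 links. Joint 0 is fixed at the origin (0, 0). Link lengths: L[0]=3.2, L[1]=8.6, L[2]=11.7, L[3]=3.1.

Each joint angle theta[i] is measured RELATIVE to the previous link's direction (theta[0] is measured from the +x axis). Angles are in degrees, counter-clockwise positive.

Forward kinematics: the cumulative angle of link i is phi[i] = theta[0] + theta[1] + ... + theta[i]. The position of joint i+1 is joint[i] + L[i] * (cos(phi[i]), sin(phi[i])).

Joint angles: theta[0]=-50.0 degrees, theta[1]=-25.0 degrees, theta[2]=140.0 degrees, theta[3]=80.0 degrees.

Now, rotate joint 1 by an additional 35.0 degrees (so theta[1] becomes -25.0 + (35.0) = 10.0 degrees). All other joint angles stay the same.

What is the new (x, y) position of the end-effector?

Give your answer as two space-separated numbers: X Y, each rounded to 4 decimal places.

joint[0] = (0.0000, 0.0000)  (base)
link 0: phi[0] = -50 = -50 deg
  cos(-50 deg) = 0.6428, sin(-50 deg) = -0.7660
  joint[1] = (0.0000, 0.0000) + 3.2 * (0.6428, -0.7660) = (0.0000 + 2.0569, 0.0000 + -2.4513) = (2.0569, -2.4513)
link 1: phi[1] = -50 + 10 = -40 deg
  cos(-40 deg) = 0.7660, sin(-40 deg) = -0.6428
  joint[2] = (2.0569, -2.4513) + 8.6 * (0.7660, -0.6428) = (2.0569 + 6.5880, -2.4513 + -5.5280) = (8.6449, -7.9793)
link 2: phi[2] = -50 + 10 + 140 = 100 deg
  cos(100 deg) = -0.1736, sin(100 deg) = 0.9848
  joint[3] = (8.6449, -7.9793) + 11.7 * (-0.1736, 0.9848) = (8.6449 + -2.0317, -7.9793 + 11.5223) = (6.6132, 3.5429)
link 3: phi[3] = -50 + 10 + 140 + 80 = 180 deg
  cos(180 deg) = -1.0000, sin(180 deg) = 0.0000
  joint[4] = (6.6132, 3.5429) + 3.1 * (-1.0000, 0.0000) = (6.6132 + -3.1000, 3.5429 + 0.0000) = (3.5132, 3.5429)
End effector: (3.5132, 3.5429)

Answer: 3.5132 3.5429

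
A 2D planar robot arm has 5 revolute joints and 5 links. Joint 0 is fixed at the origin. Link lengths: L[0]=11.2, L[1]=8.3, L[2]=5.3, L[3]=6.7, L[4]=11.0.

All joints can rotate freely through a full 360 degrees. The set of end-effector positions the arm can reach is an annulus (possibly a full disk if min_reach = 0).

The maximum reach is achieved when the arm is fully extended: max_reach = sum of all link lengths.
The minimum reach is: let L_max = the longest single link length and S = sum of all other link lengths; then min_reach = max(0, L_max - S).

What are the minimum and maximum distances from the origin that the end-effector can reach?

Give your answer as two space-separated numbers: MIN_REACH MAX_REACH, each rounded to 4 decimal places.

Link lengths: [11.2, 8.3, 5.3, 6.7, 11.0]
max_reach = 11.2 + 8.3 + 5.3 + 6.7 + 11 = 42.5
L_max = max([11.2, 8.3, 5.3, 6.7, 11.0]) = 11.2
S (sum of others) = 42.5 - 11.2 = 31.3
min_reach = max(0, 11.2 - 31.3) = max(0, -20.1) = 0

Answer: 0.0000 42.5000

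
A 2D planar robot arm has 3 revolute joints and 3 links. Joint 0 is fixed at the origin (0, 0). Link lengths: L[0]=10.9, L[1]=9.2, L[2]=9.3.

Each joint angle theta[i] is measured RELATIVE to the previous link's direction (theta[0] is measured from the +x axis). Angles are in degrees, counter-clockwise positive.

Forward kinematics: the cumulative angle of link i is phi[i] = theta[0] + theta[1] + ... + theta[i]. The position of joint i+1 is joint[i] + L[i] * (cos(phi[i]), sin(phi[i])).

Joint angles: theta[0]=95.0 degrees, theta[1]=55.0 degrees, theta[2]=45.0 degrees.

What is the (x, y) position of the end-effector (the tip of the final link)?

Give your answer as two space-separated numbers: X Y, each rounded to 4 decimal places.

joint[0] = (0.0000, 0.0000)  (base)
link 0: phi[0] = 95 = 95 deg
  cos(95 deg) = -0.0872, sin(95 deg) = 0.9962
  joint[1] = (0.0000, 0.0000) + 10.9 * (-0.0872, 0.9962) = (0.0000 + -0.9500, 0.0000 + 10.8585) = (-0.9500, 10.8585)
link 1: phi[1] = 95 + 55 = 150 deg
  cos(150 deg) = -0.8660, sin(150 deg) = 0.5000
  joint[2] = (-0.9500, 10.8585) + 9.2 * (-0.8660, 0.5000) = (-0.9500 + -7.9674, 10.8585 + 4.6000) = (-8.9174, 15.4585)
link 2: phi[2] = 95 + 55 + 45 = 195 deg
  cos(195 deg) = -0.9659, sin(195 deg) = -0.2588
  joint[3] = (-8.9174, 15.4585) + 9.3 * (-0.9659, -0.2588) = (-8.9174 + -8.9831, 15.4585 + -2.4070) = (-17.9005, 13.0515)
End effector: (-17.9005, 13.0515)

Answer: -17.9005 13.0515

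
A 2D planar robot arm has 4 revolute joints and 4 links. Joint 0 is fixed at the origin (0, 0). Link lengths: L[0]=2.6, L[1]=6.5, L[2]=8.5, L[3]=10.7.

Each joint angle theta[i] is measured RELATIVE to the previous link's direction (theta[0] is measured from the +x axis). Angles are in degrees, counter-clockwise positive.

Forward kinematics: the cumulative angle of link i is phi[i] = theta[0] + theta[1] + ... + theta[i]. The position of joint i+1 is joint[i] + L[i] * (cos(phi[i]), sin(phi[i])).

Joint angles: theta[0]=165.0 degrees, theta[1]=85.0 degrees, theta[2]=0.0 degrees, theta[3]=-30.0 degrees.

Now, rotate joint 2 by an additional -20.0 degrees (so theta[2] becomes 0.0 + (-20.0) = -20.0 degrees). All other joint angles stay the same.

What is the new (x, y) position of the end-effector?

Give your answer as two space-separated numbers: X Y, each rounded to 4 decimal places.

joint[0] = (0.0000, 0.0000)  (base)
link 0: phi[0] = 165 = 165 deg
  cos(165 deg) = -0.9659, sin(165 deg) = 0.2588
  joint[1] = (0.0000, 0.0000) + 2.6 * (-0.9659, 0.2588) = (0.0000 + -2.5114, 0.0000 + 0.6729) = (-2.5114, 0.6729)
link 1: phi[1] = 165 + 85 = 250 deg
  cos(250 deg) = -0.3420, sin(250 deg) = -0.9397
  joint[2] = (-2.5114, 0.6729) + 6.5 * (-0.3420, -0.9397) = (-2.5114 + -2.2231, 0.6729 + -6.1080) = (-4.7345, -5.4351)
link 2: phi[2] = 165 + 85 + -20 = 230 deg
  cos(230 deg) = -0.6428, sin(230 deg) = -0.7660
  joint[3] = (-4.7345, -5.4351) + 8.5 * (-0.6428, -0.7660) = (-4.7345 + -5.4637, -5.4351 + -6.5114) = (-10.1982, -11.9465)
link 3: phi[3] = 165 + 85 + -20 + -30 = 200 deg
  cos(200 deg) = -0.9397, sin(200 deg) = -0.3420
  joint[4] = (-10.1982, -11.9465) + 10.7 * (-0.9397, -0.3420) = (-10.1982 + -10.0547, -11.9465 + -3.6596) = (-20.2529, -15.6061)
End effector: (-20.2529, -15.6061)

Answer: -20.2529 -15.6061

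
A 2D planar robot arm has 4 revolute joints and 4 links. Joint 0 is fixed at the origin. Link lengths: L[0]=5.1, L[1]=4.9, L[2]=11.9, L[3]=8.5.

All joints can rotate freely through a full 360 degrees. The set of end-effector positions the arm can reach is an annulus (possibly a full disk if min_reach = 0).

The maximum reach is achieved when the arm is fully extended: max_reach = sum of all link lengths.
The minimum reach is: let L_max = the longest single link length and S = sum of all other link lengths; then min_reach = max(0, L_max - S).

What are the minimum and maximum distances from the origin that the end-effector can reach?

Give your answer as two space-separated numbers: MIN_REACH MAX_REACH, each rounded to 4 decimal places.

Answer: 0.0000 30.4000

Derivation:
Link lengths: [5.1, 4.9, 11.9, 8.5]
max_reach = 5.1 + 4.9 + 11.9 + 8.5 = 30.4
L_max = max([5.1, 4.9, 11.9, 8.5]) = 11.9
S (sum of others) = 30.4 - 11.9 = 18.5
min_reach = max(0, 11.9 - 18.5) = max(0, -6.6) = 0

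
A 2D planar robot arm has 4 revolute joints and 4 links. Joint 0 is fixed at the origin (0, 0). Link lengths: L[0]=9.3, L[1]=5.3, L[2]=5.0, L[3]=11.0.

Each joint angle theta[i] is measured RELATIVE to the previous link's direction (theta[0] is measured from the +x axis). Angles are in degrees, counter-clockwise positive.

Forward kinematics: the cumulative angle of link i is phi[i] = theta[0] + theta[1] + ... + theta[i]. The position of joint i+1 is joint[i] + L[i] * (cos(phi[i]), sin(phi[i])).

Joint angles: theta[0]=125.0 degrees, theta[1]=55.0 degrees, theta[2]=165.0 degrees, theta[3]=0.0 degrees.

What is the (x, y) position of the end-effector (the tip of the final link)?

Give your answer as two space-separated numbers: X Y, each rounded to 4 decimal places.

Answer: 4.8206 3.4770

Derivation:
joint[0] = (0.0000, 0.0000)  (base)
link 0: phi[0] = 125 = 125 deg
  cos(125 deg) = -0.5736, sin(125 deg) = 0.8192
  joint[1] = (0.0000, 0.0000) + 9.3 * (-0.5736, 0.8192) = (0.0000 + -5.3343, 0.0000 + 7.6181) = (-5.3343, 7.6181)
link 1: phi[1] = 125 + 55 = 180 deg
  cos(180 deg) = -1.0000, sin(180 deg) = 0.0000
  joint[2] = (-5.3343, 7.6181) + 5.3 * (-1.0000, 0.0000) = (-5.3343 + -5.3000, 7.6181 + 0.0000) = (-10.6343, 7.6181)
link 2: phi[2] = 125 + 55 + 165 = 345 deg
  cos(345 deg) = 0.9659, sin(345 deg) = -0.2588
  joint[3] = (-10.6343, 7.6181) + 5 * (0.9659, -0.2588) = (-10.6343 + 4.8296, 7.6181 + -1.2941) = (-5.8046, 6.3240)
link 3: phi[3] = 125 + 55 + 165 + 0 = 345 deg
  cos(345 deg) = 0.9659, sin(345 deg) = -0.2588
  joint[4] = (-5.8046, 6.3240) + 11 * (0.9659, -0.2588) = (-5.8046 + 10.6252, 6.3240 + -2.8470) = (4.8206, 3.4770)
End effector: (4.8206, 3.4770)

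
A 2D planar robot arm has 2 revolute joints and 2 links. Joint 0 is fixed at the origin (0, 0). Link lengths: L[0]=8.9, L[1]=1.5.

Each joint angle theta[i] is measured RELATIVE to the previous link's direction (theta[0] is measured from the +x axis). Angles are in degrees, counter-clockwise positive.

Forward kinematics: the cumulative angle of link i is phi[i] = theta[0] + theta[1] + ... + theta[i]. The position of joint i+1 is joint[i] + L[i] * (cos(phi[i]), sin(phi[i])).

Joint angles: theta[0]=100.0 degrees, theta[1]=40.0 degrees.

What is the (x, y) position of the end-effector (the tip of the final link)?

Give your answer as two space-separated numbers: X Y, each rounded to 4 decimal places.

joint[0] = (0.0000, 0.0000)  (base)
link 0: phi[0] = 100 = 100 deg
  cos(100 deg) = -0.1736, sin(100 deg) = 0.9848
  joint[1] = (0.0000, 0.0000) + 8.9 * (-0.1736, 0.9848) = (0.0000 + -1.5455, 0.0000 + 8.7648) = (-1.5455, 8.7648)
link 1: phi[1] = 100 + 40 = 140 deg
  cos(140 deg) = -0.7660, sin(140 deg) = 0.6428
  joint[2] = (-1.5455, 8.7648) + 1.5 * (-0.7660, 0.6428) = (-1.5455 + -1.1491, 8.7648 + 0.9642) = (-2.6945, 9.7290)
End effector: (-2.6945, 9.7290)

Answer: -2.6945 9.7290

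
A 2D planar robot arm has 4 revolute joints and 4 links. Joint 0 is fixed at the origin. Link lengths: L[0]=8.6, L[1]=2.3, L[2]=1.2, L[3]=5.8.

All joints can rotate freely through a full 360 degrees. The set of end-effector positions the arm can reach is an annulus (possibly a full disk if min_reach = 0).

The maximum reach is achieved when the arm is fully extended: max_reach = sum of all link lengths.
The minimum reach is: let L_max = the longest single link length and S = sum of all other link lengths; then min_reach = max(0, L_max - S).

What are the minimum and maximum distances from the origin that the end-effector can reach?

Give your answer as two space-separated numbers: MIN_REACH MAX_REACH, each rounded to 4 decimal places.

Answer: 0.0000 17.9000

Derivation:
Link lengths: [8.6, 2.3, 1.2, 5.8]
max_reach = 8.6 + 2.3 + 1.2 + 5.8 = 17.9
L_max = max([8.6, 2.3, 1.2, 5.8]) = 8.6
S (sum of others) = 17.9 - 8.6 = 9.3
min_reach = max(0, 8.6 - 9.3) = max(0, -0.7) = 0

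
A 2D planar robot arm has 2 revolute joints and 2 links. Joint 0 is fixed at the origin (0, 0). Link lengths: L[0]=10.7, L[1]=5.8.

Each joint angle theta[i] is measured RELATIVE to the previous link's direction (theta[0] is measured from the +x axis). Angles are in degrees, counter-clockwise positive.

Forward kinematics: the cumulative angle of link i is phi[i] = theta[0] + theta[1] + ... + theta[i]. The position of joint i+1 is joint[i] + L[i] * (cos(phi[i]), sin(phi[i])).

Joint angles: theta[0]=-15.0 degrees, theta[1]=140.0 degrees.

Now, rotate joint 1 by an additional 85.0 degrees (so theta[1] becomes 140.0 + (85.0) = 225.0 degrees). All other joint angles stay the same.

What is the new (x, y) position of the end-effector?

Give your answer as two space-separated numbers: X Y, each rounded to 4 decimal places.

Answer: 5.3125 -5.6694

Derivation:
joint[0] = (0.0000, 0.0000)  (base)
link 0: phi[0] = -15 = -15 deg
  cos(-15 deg) = 0.9659, sin(-15 deg) = -0.2588
  joint[1] = (0.0000, 0.0000) + 10.7 * (0.9659, -0.2588) = (0.0000 + 10.3354, 0.0000 + -2.7694) = (10.3354, -2.7694)
link 1: phi[1] = -15 + 225 = 210 deg
  cos(210 deg) = -0.8660, sin(210 deg) = -0.5000
  joint[2] = (10.3354, -2.7694) + 5.8 * (-0.8660, -0.5000) = (10.3354 + -5.0229, -2.7694 + -2.9000) = (5.3125, -5.6694)
End effector: (5.3125, -5.6694)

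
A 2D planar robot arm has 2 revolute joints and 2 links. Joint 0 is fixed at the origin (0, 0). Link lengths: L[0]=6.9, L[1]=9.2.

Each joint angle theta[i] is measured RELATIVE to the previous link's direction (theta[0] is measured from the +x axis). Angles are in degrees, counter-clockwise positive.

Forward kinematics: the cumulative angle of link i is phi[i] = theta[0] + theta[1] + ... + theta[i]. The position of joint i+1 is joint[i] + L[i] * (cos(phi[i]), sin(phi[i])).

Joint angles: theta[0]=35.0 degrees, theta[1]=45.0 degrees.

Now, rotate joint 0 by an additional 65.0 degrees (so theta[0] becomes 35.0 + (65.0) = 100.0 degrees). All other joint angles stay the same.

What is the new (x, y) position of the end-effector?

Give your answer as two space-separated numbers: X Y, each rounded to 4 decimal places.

joint[0] = (0.0000, 0.0000)  (base)
link 0: phi[0] = 100 = 100 deg
  cos(100 deg) = -0.1736, sin(100 deg) = 0.9848
  joint[1] = (0.0000, 0.0000) + 6.9 * (-0.1736, 0.9848) = (0.0000 + -1.1982, 0.0000 + 6.7952) = (-1.1982, 6.7952)
link 1: phi[1] = 100 + 45 = 145 deg
  cos(145 deg) = -0.8192, sin(145 deg) = 0.5736
  joint[2] = (-1.1982, 6.7952) + 9.2 * (-0.8192, 0.5736) = (-1.1982 + -7.5362, 6.7952 + 5.2769) = (-8.7344, 12.0721)
End effector: (-8.7344, 12.0721)

Answer: -8.7344 12.0721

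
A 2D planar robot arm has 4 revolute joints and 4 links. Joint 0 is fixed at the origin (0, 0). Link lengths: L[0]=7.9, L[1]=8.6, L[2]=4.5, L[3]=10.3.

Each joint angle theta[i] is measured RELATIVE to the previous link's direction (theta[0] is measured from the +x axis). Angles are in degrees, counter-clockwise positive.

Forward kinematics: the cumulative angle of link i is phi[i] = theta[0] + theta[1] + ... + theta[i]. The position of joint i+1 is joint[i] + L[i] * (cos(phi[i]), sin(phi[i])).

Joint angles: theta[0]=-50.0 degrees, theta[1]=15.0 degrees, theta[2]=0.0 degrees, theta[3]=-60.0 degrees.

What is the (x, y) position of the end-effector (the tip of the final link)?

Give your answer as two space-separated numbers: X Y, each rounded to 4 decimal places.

joint[0] = (0.0000, 0.0000)  (base)
link 0: phi[0] = -50 = -50 deg
  cos(-50 deg) = 0.6428, sin(-50 deg) = -0.7660
  joint[1] = (0.0000, 0.0000) + 7.9 * (0.6428, -0.7660) = (0.0000 + 5.0780, 0.0000 + -6.0518) = (5.0780, -6.0518)
link 1: phi[1] = -50 + 15 = -35 deg
  cos(-35 deg) = 0.8192, sin(-35 deg) = -0.5736
  joint[2] = (5.0780, -6.0518) + 8.6 * (0.8192, -0.5736) = (5.0780 + 7.0447, -6.0518 + -4.9328) = (12.1227, -10.9845)
link 2: phi[2] = -50 + 15 + 0 = -35 deg
  cos(-35 deg) = 0.8192, sin(-35 deg) = -0.5736
  joint[3] = (12.1227, -10.9845) + 4.5 * (0.8192, -0.5736) = (12.1227 + 3.6862, -10.9845 + -2.5811) = (15.8089, -13.5656)
link 3: phi[3] = -50 + 15 + 0 + -60 = -95 deg
  cos(-95 deg) = -0.0872, sin(-95 deg) = -0.9962
  joint[4] = (15.8089, -13.5656) + 10.3 * (-0.0872, -0.9962) = (15.8089 + -0.8977, -13.5656 + -10.2608) = (14.9112, -23.8264)
End effector: (14.9112, -23.8264)

Answer: 14.9112 -23.8264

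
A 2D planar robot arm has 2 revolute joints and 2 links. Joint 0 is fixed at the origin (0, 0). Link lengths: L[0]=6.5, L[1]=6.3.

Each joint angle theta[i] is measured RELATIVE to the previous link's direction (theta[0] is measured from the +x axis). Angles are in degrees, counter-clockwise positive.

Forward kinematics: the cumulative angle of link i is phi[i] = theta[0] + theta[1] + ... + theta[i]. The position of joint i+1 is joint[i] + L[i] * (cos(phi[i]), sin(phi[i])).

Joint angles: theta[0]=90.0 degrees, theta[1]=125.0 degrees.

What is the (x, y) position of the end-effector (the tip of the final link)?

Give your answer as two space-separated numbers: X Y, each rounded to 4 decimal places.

joint[0] = (0.0000, 0.0000)  (base)
link 0: phi[0] = 90 = 90 deg
  cos(90 deg) = 0.0000, sin(90 deg) = 1.0000
  joint[1] = (0.0000, 0.0000) + 6.5 * (0.0000, 1.0000) = (0.0000 + 0.0000, 0.0000 + 6.5000) = (0.0000, 6.5000)
link 1: phi[1] = 90 + 125 = 215 deg
  cos(215 deg) = -0.8192, sin(215 deg) = -0.5736
  joint[2] = (0.0000, 6.5000) + 6.3 * (-0.8192, -0.5736) = (0.0000 + -5.1607, 6.5000 + -3.6135) = (-5.1607, 2.8865)
End effector: (-5.1607, 2.8865)

Answer: -5.1607 2.8865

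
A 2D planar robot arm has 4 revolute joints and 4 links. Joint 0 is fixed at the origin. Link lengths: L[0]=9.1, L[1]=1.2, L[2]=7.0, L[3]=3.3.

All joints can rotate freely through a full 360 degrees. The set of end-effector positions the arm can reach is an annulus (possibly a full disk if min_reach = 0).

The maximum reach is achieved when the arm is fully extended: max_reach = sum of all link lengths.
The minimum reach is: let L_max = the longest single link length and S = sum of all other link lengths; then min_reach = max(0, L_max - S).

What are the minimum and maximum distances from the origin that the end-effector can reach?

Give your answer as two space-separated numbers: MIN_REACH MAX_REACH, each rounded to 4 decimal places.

Answer: 0.0000 20.6000

Derivation:
Link lengths: [9.1, 1.2, 7.0, 3.3]
max_reach = 9.1 + 1.2 + 7 + 3.3 = 20.6
L_max = max([9.1, 1.2, 7.0, 3.3]) = 9.1
S (sum of others) = 20.6 - 9.1 = 11.5
min_reach = max(0, 9.1 - 11.5) = max(0, -2.4) = 0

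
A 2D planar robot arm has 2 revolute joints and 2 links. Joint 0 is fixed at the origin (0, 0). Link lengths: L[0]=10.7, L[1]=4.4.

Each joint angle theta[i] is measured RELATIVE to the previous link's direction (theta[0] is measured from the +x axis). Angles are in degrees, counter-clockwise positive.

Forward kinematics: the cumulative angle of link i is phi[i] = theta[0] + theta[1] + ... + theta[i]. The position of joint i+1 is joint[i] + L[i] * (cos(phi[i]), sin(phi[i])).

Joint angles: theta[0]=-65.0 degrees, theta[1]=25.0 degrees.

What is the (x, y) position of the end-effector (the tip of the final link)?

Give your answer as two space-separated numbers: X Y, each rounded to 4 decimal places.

Answer: 7.8926 -12.5258

Derivation:
joint[0] = (0.0000, 0.0000)  (base)
link 0: phi[0] = -65 = -65 deg
  cos(-65 deg) = 0.4226, sin(-65 deg) = -0.9063
  joint[1] = (0.0000, 0.0000) + 10.7 * (0.4226, -0.9063) = (0.0000 + 4.5220, 0.0000 + -9.6975) = (4.5220, -9.6975)
link 1: phi[1] = -65 + 25 = -40 deg
  cos(-40 deg) = 0.7660, sin(-40 deg) = -0.6428
  joint[2] = (4.5220, -9.6975) + 4.4 * (0.7660, -0.6428) = (4.5220 + 3.3706, -9.6975 + -2.8283) = (7.8926, -12.5258)
End effector: (7.8926, -12.5258)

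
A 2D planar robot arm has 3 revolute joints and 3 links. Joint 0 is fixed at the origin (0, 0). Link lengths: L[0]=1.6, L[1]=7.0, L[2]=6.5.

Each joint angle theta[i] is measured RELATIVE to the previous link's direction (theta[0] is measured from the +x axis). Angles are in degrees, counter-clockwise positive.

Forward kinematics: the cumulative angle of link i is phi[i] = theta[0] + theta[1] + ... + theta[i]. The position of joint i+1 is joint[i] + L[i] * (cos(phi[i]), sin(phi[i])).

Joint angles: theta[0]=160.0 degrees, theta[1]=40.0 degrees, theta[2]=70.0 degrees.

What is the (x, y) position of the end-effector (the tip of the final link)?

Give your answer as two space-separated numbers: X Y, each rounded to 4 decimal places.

joint[0] = (0.0000, 0.0000)  (base)
link 0: phi[0] = 160 = 160 deg
  cos(160 deg) = -0.9397, sin(160 deg) = 0.3420
  joint[1] = (0.0000, 0.0000) + 1.6 * (-0.9397, 0.3420) = (0.0000 + -1.5035, 0.0000 + 0.5472) = (-1.5035, 0.5472)
link 1: phi[1] = 160 + 40 = 200 deg
  cos(200 deg) = -0.9397, sin(200 deg) = -0.3420
  joint[2] = (-1.5035, 0.5472) + 7 * (-0.9397, -0.3420) = (-1.5035 + -6.5778, 0.5472 + -2.3941) = (-8.0814, -1.8469)
link 2: phi[2] = 160 + 40 + 70 = 270 deg
  cos(270 deg) = -0.0000, sin(270 deg) = -1.0000
  joint[3] = (-8.0814, -1.8469) + 6.5 * (-0.0000, -1.0000) = (-8.0814 + -0.0000, -1.8469 + -6.5000) = (-8.0814, -8.3469)
End effector: (-8.0814, -8.3469)

Answer: -8.0814 -8.3469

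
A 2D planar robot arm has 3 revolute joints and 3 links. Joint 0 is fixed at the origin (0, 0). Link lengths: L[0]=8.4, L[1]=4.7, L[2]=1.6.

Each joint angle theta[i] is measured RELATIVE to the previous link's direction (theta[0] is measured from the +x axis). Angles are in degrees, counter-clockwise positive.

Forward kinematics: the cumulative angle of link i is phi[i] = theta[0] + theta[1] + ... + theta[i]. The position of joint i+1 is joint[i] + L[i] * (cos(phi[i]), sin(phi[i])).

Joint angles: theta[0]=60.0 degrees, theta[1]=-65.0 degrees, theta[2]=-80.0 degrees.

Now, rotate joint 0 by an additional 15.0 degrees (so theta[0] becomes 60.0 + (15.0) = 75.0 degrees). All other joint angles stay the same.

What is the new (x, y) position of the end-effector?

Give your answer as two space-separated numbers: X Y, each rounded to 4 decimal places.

joint[0] = (0.0000, 0.0000)  (base)
link 0: phi[0] = 75 = 75 deg
  cos(75 deg) = 0.2588, sin(75 deg) = 0.9659
  joint[1] = (0.0000, 0.0000) + 8.4 * (0.2588, 0.9659) = (0.0000 + 2.1741, 0.0000 + 8.1138) = (2.1741, 8.1138)
link 1: phi[1] = 75 + -65 = 10 deg
  cos(10 deg) = 0.9848, sin(10 deg) = 0.1736
  joint[2] = (2.1741, 8.1138) + 4.7 * (0.9848, 0.1736) = (2.1741 + 4.6286, 8.1138 + 0.8161) = (6.8027, 8.9299)
link 2: phi[2] = 75 + -65 + -80 = -70 deg
  cos(-70 deg) = 0.3420, sin(-70 deg) = -0.9397
  joint[3] = (6.8027, 8.9299) + 1.6 * (0.3420, -0.9397) = (6.8027 + 0.5472, 8.9299 + -1.5035) = (7.3499, 7.4264)
End effector: (7.3499, 7.4264)

Answer: 7.3499 7.4264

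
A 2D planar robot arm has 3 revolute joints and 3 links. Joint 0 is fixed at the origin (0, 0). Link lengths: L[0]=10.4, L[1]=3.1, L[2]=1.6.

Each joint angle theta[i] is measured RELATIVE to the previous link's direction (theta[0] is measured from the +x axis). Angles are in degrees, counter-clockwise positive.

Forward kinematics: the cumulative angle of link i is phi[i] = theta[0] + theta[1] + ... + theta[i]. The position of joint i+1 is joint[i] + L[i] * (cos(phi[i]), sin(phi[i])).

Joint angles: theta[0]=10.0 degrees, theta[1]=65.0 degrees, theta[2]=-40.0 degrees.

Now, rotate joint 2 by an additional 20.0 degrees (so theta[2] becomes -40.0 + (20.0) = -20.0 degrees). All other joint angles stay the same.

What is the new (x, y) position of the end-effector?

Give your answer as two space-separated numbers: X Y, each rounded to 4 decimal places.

Answer: 11.9621 6.1110

Derivation:
joint[0] = (0.0000, 0.0000)  (base)
link 0: phi[0] = 10 = 10 deg
  cos(10 deg) = 0.9848, sin(10 deg) = 0.1736
  joint[1] = (0.0000, 0.0000) + 10.4 * (0.9848, 0.1736) = (0.0000 + 10.2420, 0.0000 + 1.8059) = (10.2420, 1.8059)
link 1: phi[1] = 10 + 65 = 75 deg
  cos(75 deg) = 0.2588, sin(75 deg) = 0.9659
  joint[2] = (10.2420, 1.8059) + 3.1 * (0.2588, 0.9659) = (10.2420 + 0.8023, 1.8059 + 2.9944) = (11.0443, 4.8003)
link 2: phi[2] = 10 + 65 + -20 = 55 deg
  cos(55 deg) = 0.5736, sin(55 deg) = 0.8192
  joint[3] = (11.0443, 4.8003) + 1.6 * (0.5736, 0.8192) = (11.0443 + 0.9177, 4.8003 + 1.3106) = (11.9621, 6.1110)
End effector: (11.9621, 6.1110)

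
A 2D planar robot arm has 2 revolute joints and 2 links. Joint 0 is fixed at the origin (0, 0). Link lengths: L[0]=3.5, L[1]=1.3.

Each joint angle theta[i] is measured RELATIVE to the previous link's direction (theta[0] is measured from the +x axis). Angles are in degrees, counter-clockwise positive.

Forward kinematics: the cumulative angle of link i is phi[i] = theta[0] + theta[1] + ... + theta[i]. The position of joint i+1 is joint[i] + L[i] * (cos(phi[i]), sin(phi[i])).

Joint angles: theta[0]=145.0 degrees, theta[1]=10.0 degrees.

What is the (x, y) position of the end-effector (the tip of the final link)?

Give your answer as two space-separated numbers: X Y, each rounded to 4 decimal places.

Answer: -4.0452 2.5569

Derivation:
joint[0] = (0.0000, 0.0000)  (base)
link 0: phi[0] = 145 = 145 deg
  cos(145 deg) = -0.8192, sin(145 deg) = 0.5736
  joint[1] = (0.0000, 0.0000) + 3.5 * (-0.8192, 0.5736) = (0.0000 + -2.8670, 0.0000 + 2.0075) = (-2.8670, 2.0075)
link 1: phi[1] = 145 + 10 = 155 deg
  cos(155 deg) = -0.9063, sin(155 deg) = 0.4226
  joint[2] = (-2.8670, 2.0075) + 1.3 * (-0.9063, 0.4226) = (-2.8670 + -1.1782, 2.0075 + 0.5494) = (-4.0452, 2.5569)
End effector: (-4.0452, 2.5569)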